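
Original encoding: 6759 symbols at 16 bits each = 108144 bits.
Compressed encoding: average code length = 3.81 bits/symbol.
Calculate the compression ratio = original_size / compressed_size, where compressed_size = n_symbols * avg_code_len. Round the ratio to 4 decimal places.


original_size = n_symbols * orig_bits = 6759 * 16 = 108144 bits
compressed_size = n_symbols * avg_code_len = 6759 * 3.81 = 25751.79 bits
ratio = original_size / compressed_size = 108144 / 25751.79 = 4.1995

Compression ratio = 4.1995


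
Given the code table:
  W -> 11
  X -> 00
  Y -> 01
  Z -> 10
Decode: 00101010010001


Decoding:
00 -> X
10 -> Z
10 -> Z
10 -> Z
01 -> Y
00 -> X
01 -> Y


Result: XZZZYXY


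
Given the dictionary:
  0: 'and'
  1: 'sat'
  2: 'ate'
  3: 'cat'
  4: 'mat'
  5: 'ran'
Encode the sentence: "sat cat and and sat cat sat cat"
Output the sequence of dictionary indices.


Look up each word in the dictionary:
  'sat' -> 1
  'cat' -> 3
  'and' -> 0
  'and' -> 0
  'sat' -> 1
  'cat' -> 3
  'sat' -> 1
  'cat' -> 3

Encoded: [1, 3, 0, 0, 1, 3, 1, 3]


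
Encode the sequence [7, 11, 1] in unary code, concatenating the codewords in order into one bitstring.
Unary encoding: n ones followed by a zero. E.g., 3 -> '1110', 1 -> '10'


Encode each number as n ones followed by a terminating 0:
  7 -> 11111110 (8 bits)
  11 -> 111111111110 (12 bits)
  1 -> 10 (2 bits)
Total length = 8 + 12 + 2 = 22 bits.

Unary([7, 11, 1]) = 1111111011111111111010 (22 bits)


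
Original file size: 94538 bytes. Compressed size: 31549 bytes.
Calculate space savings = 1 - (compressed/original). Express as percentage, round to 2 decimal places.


ratio = compressed/original = 31549/94538 = 0.333718
savings = 1 - ratio = 1 - 0.333718 = 0.666282
as a percentage: 0.666282 * 100 = 66.63%

Space savings = 1 - 31549/94538 = 66.63%


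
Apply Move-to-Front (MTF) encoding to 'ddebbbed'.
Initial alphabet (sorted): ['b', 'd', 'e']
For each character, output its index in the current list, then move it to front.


MTF encoding:
'd': index 1 in ['b', 'd', 'e'] -> ['d', 'b', 'e']
'd': index 0 in ['d', 'b', 'e'] -> ['d', 'b', 'e']
'e': index 2 in ['d', 'b', 'e'] -> ['e', 'd', 'b']
'b': index 2 in ['e', 'd', 'b'] -> ['b', 'e', 'd']
'b': index 0 in ['b', 'e', 'd'] -> ['b', 'e', 'd']
'b': index 0 in ['b', 'e', 'd'] -> ['b', 'e', 'd']
'e': index 1 in ['b', 'e', 'd'] -> ['e', 'b', 'd']
'd': index 2 in ['e', 'b', 'd'] -> ['d', 'e', 'b']


Output: [1, 0, 2, 2, 0, 0, 1, 2]


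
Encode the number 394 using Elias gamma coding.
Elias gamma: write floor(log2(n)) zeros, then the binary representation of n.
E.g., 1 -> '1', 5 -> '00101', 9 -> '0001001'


num_bits = floor(log2(394)) + 1 = 9
leading_zeros = num_bits - 1 = 8
binary(394) = 110001010

Elias gamma(394) = '00000000' + '110001010' = 00000000110001010 (17 bits)


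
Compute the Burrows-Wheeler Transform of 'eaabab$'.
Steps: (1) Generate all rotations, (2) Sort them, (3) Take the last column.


Rotations (sorted):
  0: $eaabab -> last char: b
  1: aabab$e -> last char: e
  2: ab$eaab -> last char: b
  3: abab$ea -> last char: a
  4: b$eaaba -> last char: a
  5: bab$eaa -> last char: a
  6: eaabab$ -> last char: $


BWT = bebaaa$


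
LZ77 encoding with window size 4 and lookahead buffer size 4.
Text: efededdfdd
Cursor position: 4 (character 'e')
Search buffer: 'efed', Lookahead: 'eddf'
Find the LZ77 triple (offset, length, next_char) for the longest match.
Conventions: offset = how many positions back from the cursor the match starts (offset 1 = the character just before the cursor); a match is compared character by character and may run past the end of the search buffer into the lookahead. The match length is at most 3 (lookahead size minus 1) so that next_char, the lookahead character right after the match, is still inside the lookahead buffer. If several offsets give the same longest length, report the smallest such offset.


Try each offset into the search buffer:
  offset=1 (pos 3, char 'd'): match length 0
  offset=2 (pos 2, char 'e'): match length 2
  offset=3 (pos 1, char 'f'): match length 0
  offset=4 (pos 0, char 'e'): match length 1
Longest match has length 2 at offset 2.
next_char = character at position 4 + 2 = 6 -> 'd'

Best match: offset=2, length=2 (matching 'ed' starting at position 2)
LZ77 triple: (2, 2, 'd')


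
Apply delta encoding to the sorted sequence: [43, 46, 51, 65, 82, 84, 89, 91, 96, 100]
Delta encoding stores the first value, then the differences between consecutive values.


First value: 43
Deltas:
  46 - 43 = 3
  51 - 46 = 5
  65 - 51 = 14
  82 - 65 = 17
  84 - 82 = 2
  89 - 84 = 5
  91 - 89 = 2
  96 - 91 = 5
  100 - 96 = 4


Delta encoded: [43, 3, 5, 14, 17, 2, 5, 2, 5, 4]


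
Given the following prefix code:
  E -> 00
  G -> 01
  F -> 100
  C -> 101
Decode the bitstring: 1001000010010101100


Decoding step by step:
Bits 100 -> F
Bits 100 -> F
Bits 00 -> E
Bits 100 -> F
Bits 101 -> C
Bits 01 -> G
Bits 100 -> F


Decoded message: FFEFCGF


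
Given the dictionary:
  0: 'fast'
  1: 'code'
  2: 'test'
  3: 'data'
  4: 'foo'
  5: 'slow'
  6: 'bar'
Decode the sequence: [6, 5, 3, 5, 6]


Look up each index in the dictionary:
  6 -> 'bar'
  5 -> 'slow'
  3 -> 'data'
  5 -> 'slow'
  6 -> 'bar'

Decoded: "bar slow data slow bar"


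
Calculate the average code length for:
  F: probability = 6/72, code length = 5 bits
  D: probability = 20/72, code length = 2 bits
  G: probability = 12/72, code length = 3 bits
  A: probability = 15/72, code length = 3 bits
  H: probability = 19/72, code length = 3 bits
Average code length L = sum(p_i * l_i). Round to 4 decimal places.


Weighted contributions p_i * l_i:
  F: (6/72) * 5 = 30/72
  D: (20/72) * 2 = 40/72
  G: (12/72) * 3 = 36/72
  A: (15/72) * 3 = 45/72
  H: (19/72) * 3 = 57/72
Sum = (30 + 40 + 36 + 45 + 57)/72 = 208/72

L = 208/72 = 2.8889 bits/symbol


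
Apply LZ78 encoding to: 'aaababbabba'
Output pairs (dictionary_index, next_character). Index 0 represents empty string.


LZ78 encoding steps:
Dictionary: {0: ''}
Step 1: w='' (idx 0), next='a' -> output (0, 'a'), add 'a' as idx 1
Step 2: w='a' (idx 1), next='a' -> output (1, 'a'), add 'aa' as idx 2
Step 3: w='' (idx 0), next='b' -> output (0, 'b'), add 'b' as idx 3
Step 4: w='a' (idx 1), next='b' -> output (1, 'b'), add 'ab' as idx 4
Step 5: w='b' (idx 3), next='a' -> output (3, 'a'), add 'ba' as idx 5
Step 6: w='b' (idx 3), next='b' -> output (3, 'b'), add 'bb' as idx 6
Step 7: w='a' (idx 1), end of input -> output (1, '')


Encoded: [(0, 'a'), (1, 'a'), (0, 'b'), (1, 'b'), (3, 'a'), (3, 'b'), (1, '')]


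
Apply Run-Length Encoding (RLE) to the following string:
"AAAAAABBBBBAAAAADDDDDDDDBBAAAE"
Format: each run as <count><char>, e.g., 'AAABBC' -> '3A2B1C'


Scanning runs left to right:
  i=0: run of 'A' x 6 -> '6A'
  i=6: run of 'B' x 5 -> '5B'
  i=11: run of 'A' x 5 -> '5A'
  i=16: run of 'D' x 8 -> '8D'
  i=24: run of 'B' x 2 -> '2B'
  i=26: run of 'A' x 3 -> '3A'
  i=29: run of 'E' x 1 -> '1E'

RLE = 6A5B5A8D2B3A1E


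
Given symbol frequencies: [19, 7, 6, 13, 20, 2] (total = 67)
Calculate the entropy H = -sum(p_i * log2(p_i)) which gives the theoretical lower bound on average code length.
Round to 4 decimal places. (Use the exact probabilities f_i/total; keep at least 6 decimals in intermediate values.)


Per-symbol terms -p_i * log2(p_i) with p_i = f_i/67:
  p = 19/67 = 0.283582: log2(p) = -1.818162, -p*log2(p) = 0.515598
  p = 7/67 = 0.104478: log2(p) = -3.258734, -p*log2(p) = 0.340465
  p = 6/67 = 0.089552: log2(p) = -3.481127, -p*log2(p) = 0.311743
  p = 13/67 = 0.194030: log2(p) = -2.365649, -p*log2(p) = 0.459007
  p = 20/67 = 0.298507: log2(p) = -1.744161, -p*log2(p) = 0.520645
  p = 2/67 = 0.029851: log2(p) = -5.066089, -p*log2(p) = 0.151227
H = 0.515598 + 0.340465 + 0.311743 + 0.459007 + 0.520645 + 0.151227 = 2.298685

H = 2.2987 bits/symbol


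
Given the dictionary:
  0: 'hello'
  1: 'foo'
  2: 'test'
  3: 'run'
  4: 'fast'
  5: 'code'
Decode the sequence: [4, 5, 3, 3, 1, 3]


Look up each index in the dictionary:
  4 -> 'fast'
  5 -> 'code'
  3 -> 'run'
  3 -> 'run'
  1 -> 'foo'
  3 -> 'run'

Decoded: "fast code run run foo run"


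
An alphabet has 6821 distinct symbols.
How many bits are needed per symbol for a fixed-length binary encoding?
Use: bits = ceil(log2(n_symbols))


log2(6821) = 12.7358
Bracket: 2^12 = 4096 < 6821 <= 2^13 = 8192
So ceil(log2(6821)) = 13

bits = ceil(log2(6821)) = ceil(12.7358) = 13 bits


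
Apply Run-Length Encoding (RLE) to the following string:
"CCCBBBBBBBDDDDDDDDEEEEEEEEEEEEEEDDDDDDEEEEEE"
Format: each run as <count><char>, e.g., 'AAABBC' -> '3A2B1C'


Scanning runs left to right:
  i=0: run of 'C' x 3 -> '3C'
  i=3: run of 'B' x 7 -> '7B'
  i=10: run of 'D' x 8 -> '8D'
  i=18: run of 'E' x 14 -> '14E'
  i=32: run of 'D' x 6 -> '6D'
  i=38: run of 'E' x 6 -> '6E'

RLE = 3C7B8D14E6D6E


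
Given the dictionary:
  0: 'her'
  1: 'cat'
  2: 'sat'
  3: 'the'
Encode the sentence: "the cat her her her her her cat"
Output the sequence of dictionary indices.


Look up each word in the dictionary:
  'the' -> 3
  'cat' -> 1
  'her' -> 0
  'her' -> 0
  'her' -> 0
  'her' -> 0
  'her' -> 0
  'cat' -> 1

Encoded: [3, 1, 0, 0, 0, 0, 0, 1]


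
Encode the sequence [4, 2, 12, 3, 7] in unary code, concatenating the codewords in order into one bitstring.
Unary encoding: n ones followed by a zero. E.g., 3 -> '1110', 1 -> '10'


Encode each number as n ones followed by a terminating 0:
  4 -> 11110 (5 bits)
  2 -> 110 (3 bits)
  12 -> 1111111111110 (13 bits)
  3 -> 1110 (4 bits)
  7 -> 11111110 (8 bits)
Total length = 5 + 3 + 13 + 4 + 8 = 33 bits.

Unary([4, 2, 12, 3, 7]) = 111101101111111111110111011111110 (33 bits)


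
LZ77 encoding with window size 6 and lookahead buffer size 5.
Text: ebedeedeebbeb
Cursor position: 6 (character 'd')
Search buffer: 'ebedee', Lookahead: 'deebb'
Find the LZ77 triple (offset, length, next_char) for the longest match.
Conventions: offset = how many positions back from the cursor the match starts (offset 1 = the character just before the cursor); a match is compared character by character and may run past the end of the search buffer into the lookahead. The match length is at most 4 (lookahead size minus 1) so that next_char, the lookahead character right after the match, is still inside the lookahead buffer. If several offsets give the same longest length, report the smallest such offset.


Try each offset into the search buffer:
  offset=1 (pos 5, char 'e'): match length 0
  offset=2 (pos 4, char 'e'): match length 0
  offset=3 (pos 3, char 'd'): match length 3
  offset=4 (pos 2, char 'e'): match length 0
  offset=5 (pos 1, char 'b'): match length 0
  offset=6 (pos 0, char 'e'): match length 0
Longest match has length 3 at offset 3.
next_char = character at position 6 + 3 = 9 -> 'b'

Best match: offset=3, length=3 (matching 'dee' starting at position 3)
LZ77 triple: (3, 3, 'b')


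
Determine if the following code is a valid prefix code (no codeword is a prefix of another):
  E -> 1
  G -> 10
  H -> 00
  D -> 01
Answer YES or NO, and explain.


Checking each pair (does one codeword prefix another?):
  E='1' vs G='10': prefix -- VIOLATION

NO -- this is NOT a valid prefix code. E (1) is a prefix of G (10).


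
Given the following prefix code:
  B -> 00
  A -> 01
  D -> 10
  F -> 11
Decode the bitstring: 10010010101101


Decoding step by step:
Bits 10 -> D
Bits 01 -> A
Bits 00 -> B
Bits 10 -> D
Bits 10 -> D
Bits 11 -> F
Bits 01 -> A


Decoded message: DABDDFA


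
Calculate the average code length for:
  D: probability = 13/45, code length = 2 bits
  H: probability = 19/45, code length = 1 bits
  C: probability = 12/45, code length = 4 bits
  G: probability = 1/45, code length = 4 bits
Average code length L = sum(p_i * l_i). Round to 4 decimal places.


Weighted contributions p_i * l_i:
  D: (13/45) * 2 = 26/45
  H: (19/45) * 1 = 19/45
  C: (12/45) * 4 = 48/45
  G: (1/45) * 4 = 4/45
Sum = (26 + 19 + 48 + 4)/45 = 97/45

L = 97/45 = 2.1556 bits/symbol


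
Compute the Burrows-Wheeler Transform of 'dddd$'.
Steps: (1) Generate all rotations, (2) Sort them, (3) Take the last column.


Rotations (sorted):
  0: $dddd -> last char: d
  1: d$ddd -> last char: d
  2: dd$dd -> last char: d
  3: ddd$d -> last char: d
  4: dddd$ -> last char: $


BWT = dddd$


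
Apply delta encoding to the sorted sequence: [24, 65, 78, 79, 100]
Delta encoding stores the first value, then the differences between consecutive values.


First value: 24
Deltas:
  65 - 24 = 41
  78 - 65 = 13
  79 - 78 = 1
  100 - 79 = 21


Delta encoded: [24, 41, 13, 1, 21]


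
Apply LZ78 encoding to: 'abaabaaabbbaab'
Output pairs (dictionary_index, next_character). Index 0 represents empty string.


LZ78 encoding steps:
Dictionary: {0: ''}
Step 1: w='' (idx 0), next='a' -> output (0, 'a'), add 'a' as idx 1
Step 2: w='' (idx 0), next='b' -> output (0, 'b'), add 'b' as idx 2
Step 3: w='a' (idx 1), next='a' -> output (1, 'a'), add 'aa' as idx 3
Step 4: w='b' (idx 2), next='a' -> output (2, 'a'), add 'ba' as idx 4
Step 5: w='aa' (idx 3), next='b' -> output (3, 'b'), add 'aab' as idx 5
Step 6: w='b' (idx 2), next='b' -> output (2, 'b'), add 'bb' as idx 6
Step 7: w='aab' (idx 5), end of input -> output (5, '')


Encoded: [(0, 'a'), (0, 'b'), (1, 'a'), (2, 'a'), (3, 'b'), (2, 'b'), (5, '')]


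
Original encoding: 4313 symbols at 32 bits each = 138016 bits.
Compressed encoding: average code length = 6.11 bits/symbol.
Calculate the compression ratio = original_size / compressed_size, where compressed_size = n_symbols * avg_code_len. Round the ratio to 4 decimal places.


original_size = n_symbols * orig_bits = 4313 * 32 = 138016 bits
compressed_size = n_symbols * avg_code_len = 4313 * 6.11 = 26352.43 bits
ratio = original_size / compressed_size = 138016 / 26352.43 = 5.2373

Compression ratio = 5.2373


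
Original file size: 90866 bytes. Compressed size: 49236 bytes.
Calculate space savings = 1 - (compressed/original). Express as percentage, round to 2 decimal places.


ratio = compressed/original = 49236/90866 = 0.541853
savings = 1 - ratio = 1 - 0.541853 = 0.458147
as a percentage: 0.458147 * 100 = 45.81%

Space savings = 1 - 49236/90866 = 45.81%


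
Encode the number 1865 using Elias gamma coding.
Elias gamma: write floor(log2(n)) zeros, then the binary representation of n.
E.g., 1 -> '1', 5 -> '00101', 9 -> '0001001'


num_bits = floor(log2(1865)) + 1 = 11
leading_zeros = num_bits - 1 = 10
binary(1865) = 11101001001

Elias gamma(1865) = '0000000000' + '11101001001' = 000000000011101001001 (21 bits)


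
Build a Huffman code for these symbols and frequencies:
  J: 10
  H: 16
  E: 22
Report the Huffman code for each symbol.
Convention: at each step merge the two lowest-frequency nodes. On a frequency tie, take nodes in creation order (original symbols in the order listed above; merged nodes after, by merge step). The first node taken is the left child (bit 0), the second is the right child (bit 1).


Huffman tree construction:
Step 1: Merge J(10) + H(16) = 26
Step 2: Merge E(22) + (J+H)(26) = 48
Read each symbol's code off the tree from the root (left child = 0, right child = 1).

Codes:
  J: 10 (length 2)
  H: 11 (length 2)
  E: 0 (length 1)
Average code length: 74/48 = 1.5417 bits/symbol


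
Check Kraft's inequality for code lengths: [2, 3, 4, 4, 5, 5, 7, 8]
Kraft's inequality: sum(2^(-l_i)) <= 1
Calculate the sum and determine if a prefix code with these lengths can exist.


Sum = 2^(-2) + 2^(-3) + 2^(-4) + 2^(-4) + 2^(-5) + 2^(-5) + 2^(-7) + 2^(-8)
    = 0.25 + 0.125 + 0.0625 + 0.0625 + 0.03125 + 0.03125 + 0.0078125 + 0.00390625
    = 147/256 = 0.57421875
Since 0.57421875 <= 1, Kraft's inequality IS satisfied.
A prefix code with these lengths CAN exist.

Kraft sum = 0.57421875. Satisfied.


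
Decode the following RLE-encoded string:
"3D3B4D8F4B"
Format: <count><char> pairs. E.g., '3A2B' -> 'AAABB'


Expanding each <count><char> pair:
  3D -> 'DDD'
  3B -> 'BBB'
  4D -> 'DDDD'
  8F -> 'FFFFFFFF'
  4B -> 'BBBB'

Decoded = DDDBBBDDDDFFFFFFFFBBBB


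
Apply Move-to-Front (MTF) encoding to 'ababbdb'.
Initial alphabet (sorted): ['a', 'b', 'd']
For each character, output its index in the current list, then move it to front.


MTF encoding:
'a': index 0 in ['a', 'b', 'd'] -> ['a', 'b', 'd']
'b': index 1 in ['a', 'b', 'd'] -> ['b', 'a', 'd']
'a': index 1 in ['b', 'a', 'd'] -> ['a', 'b', 'd']
'b': index 1 in ['a', 'b', 'd'] -> ['b', 'a', 'd']
'b': index 0 in ['b', 'a', 'd'] -> ['b', 'a', 'd']
'd': index 2 in ['b', 'a', 'd'] -> ['d', 'b', 'a']
'b': index 1 in ['d', 'b', 'a'] -> ['b', 'd', 'a']


Output: [0, 1, 1, 1, 0, 2, 1]


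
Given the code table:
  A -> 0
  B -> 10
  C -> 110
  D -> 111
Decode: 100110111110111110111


Decoding:
10 -> B
0 -> A
110 -> C
111 -> D
110 -> C
111 -> D
110 -> C
111 -> D


Result: BACDCDCD


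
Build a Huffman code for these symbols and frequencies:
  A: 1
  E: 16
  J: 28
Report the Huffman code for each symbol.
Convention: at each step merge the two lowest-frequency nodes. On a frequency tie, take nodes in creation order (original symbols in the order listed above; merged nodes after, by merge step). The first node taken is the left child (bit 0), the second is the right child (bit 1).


Huffman tree construction:
Step 1: Merge A(1) + E(16) = 17
Step 2: Merge (A+E)(17) + J(28) = 45
Read each symbol's code off the tree from the root (left child = 0, right child = 1).

Codes:
  A: 00 (length 2)
  E: 01 (length 2)
  J: 1 (length 1)
Average code length: 62/45 = 1.3778 bits/symbol


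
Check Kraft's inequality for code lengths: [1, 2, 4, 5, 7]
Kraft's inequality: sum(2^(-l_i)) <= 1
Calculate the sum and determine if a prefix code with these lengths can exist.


Sum = 2^(-1) + 2^(-2) + 2^(-4) + 2^(-5) + 2^(-7)
    = 0.5 + 0.25 + 0.0625 + 0.03125 + 0.0078125
    = 109/128 = 0.8515625
Since 0.8515625 <= 1, Kraft's inequality IS satisfied.
A prefix code with these lengths CAN exist.

Kraft sum = 0.8515625. Satisfied.


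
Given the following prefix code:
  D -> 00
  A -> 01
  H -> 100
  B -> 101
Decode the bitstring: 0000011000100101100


Decoding step by step:
Bits 00 -> D
Bits 00 -> D
Bits 01 -> A
Bits 100 -> H
Bits 01 -> A
Bits 00 -> D
Bits 101 -> B
Bits 100 -> H


Decoded message: DDAHADBH


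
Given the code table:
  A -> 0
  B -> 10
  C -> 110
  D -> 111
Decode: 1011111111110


Decoding:
10 -> B
111 -> D
111 -> D
111 -> D
10 -> B


Result: BDDDB


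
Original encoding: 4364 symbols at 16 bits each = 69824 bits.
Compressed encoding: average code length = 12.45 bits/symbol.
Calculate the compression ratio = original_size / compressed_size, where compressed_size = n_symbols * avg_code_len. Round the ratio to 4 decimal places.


original_size = n_symbols * orig_bits = 4364 * 16 = 69824 bits
compressed_size = n_symbols * avg_code_len = 4364 * 12.45 = 54331.8 bits
ratio = original_size / compressed_size = 69824 / 54331.8 = 1.2851

Compression ratio = 1.2851


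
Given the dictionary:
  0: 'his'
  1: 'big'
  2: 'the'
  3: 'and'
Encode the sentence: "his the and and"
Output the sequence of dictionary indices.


Look up each word in the dictionary:
  'his' -> 0
  'the' -> 2
  'and' -> 3
  'and' -> 3

Encoded: [0, 2, 3, 3]


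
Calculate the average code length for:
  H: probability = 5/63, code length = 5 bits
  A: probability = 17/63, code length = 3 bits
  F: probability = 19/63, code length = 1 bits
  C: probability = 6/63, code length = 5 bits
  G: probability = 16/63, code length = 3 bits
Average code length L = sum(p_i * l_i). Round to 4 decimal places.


Weighted contributions p_i * l_i:
  H: (5/63) * 5 = 25/63
  A: (17/63) * 3 = 51/63
  F: (19/63) * 1 = 19/63
  C: (6/63) * 5 = 30/63
  G: (16/63) * 3 = 48/63
Sum = (25 + 51 + 19 + 30 + 48)/63 = 173/63

L = 173/63 = 2.7460 bits/symbol


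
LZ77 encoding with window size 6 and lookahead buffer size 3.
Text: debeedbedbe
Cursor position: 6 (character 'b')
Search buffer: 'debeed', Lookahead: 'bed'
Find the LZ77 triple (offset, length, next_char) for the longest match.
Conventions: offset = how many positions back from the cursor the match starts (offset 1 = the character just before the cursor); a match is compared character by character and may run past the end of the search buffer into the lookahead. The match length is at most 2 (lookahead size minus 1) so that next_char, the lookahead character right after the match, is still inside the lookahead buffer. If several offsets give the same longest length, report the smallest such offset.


Try each offset into the search buffer:
  offset=1 (pos 5, char 'd'): match length 0
  offset=2 (pos 4, char 'e'): match length 0
  offset=3 (pos 3, char 'e'): match length 0
  offset=4 (pos 2, char 'b'): match length 2
  offset=5 (pos 1, char 'e'): match length 0
  offset=6 (pos 0, char 'd'): match length 0
Longest match has length 2 at offset 4.
next_char = character at position 6 + 2 = 8 -> 'd'

Best match: offset=4, length=2 (matching 'be' starting at position 2)
LZ77 triple: (4, 2, 'd')


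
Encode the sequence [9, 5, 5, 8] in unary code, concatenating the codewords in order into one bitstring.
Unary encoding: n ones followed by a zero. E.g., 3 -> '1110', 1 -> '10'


Encode each number as n ones followed by a terminating 0:
  9 -> 1111111110 (10 bits)
  5 -> 111110 (6 bits)
  5 -> 111110 (6 bits)
  8 -> 111111110 (9 bits)
Total length = 10 + 6 + 6 + 9 = 31 bits.

Unary([9, 5, 5, 8]) = 1111111110111110111110111111110 (31 bits)


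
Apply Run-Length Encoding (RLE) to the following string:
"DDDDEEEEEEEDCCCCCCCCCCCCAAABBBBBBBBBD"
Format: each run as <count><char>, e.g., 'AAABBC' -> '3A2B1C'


Scanning runs left to right:
  i=0: run of 'D' x 4 -> '4D'
  i=4: run of 'E' x 7 -> '7E'
  i=11: run of 'D' x 1 -> '1D'
  i=12: run of 'C' x 12 -> '12C'
  i=24: run of 'A' x 3 -> '3A'
  i=27: run of 'B' x 9 -> '9B'
  i=36: run of 'D' x 1 -> '1D'

RLE = 4D7E1D12C3A9B1D


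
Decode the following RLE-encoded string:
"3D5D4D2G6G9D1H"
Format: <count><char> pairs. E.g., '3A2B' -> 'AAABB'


Expanding each <count><char> pair:
  3D -> 'DDD'
  5D -> 'DDDDD'
  4D -> 'DDDD'
  2G -> 'GG'
  6G -> 'GGGGGG'
  9D -> 'DDDDDDDDD'
  1H -> 'H'

Decoded = DDDDDDDDDDDDGGGGGGGGDDDDDDDDDH


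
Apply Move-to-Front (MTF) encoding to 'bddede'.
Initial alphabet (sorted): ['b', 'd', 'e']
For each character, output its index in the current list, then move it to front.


MTF encoding:
'b': index 0 in ['b', 'd', 'e'] -> ['b', 'd', 'e']
'd': index 1 in ['b', 'd', 'e'] -> ['d', 'b', 'e']
'd': index 0 in ['d', 'b', 'e'] -> ['d', 'b', 'e']
'e': index 2 in ['d', 'b', 'e'] -> ['e', 'd', 'b']
'd': index 1 in ['e', 'd', 'b'] -> ['d', 'e', 'b']
'e': index 1 in ['d', 'e', 'b'] -> ['e', 'd', 'b']


Output: [0, 1, 0, 2, 1, 1]


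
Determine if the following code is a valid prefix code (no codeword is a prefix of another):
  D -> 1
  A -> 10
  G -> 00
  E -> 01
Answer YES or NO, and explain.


Checking each pair (does one codeword prefix another?):
  D='1' vs A='10': prefix -- VIOLATION

NO -- this is NOT a valid prefix code. D (1) is a prefix of A (10).


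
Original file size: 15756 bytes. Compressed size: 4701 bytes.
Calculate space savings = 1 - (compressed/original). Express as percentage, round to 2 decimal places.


ratio = compressed/original = 4701/15756 = 0.298363
savings = 1 - ratio = 1 - 0.298363 = 0.701637
as a percentage: 0.701637 * 100 = 70.16%

Space savings = 1 - 4701/15756 = 70.16%


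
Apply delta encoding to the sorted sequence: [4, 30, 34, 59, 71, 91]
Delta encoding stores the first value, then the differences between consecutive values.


First value: 4
Deltas:
  30 - 4 = 26
  34 - 30 = 4
  59 - 34 = 25
  71 - 59 = 12
  91 - 71 = 20


Delta encoded: [4, 26, 4, 25, 12, 20]


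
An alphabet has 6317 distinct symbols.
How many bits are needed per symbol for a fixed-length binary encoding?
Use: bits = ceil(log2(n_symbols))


log2(6317) = 12.625
Bracket: 2^12 = 4096 < 6317 <= 2^13 = 8192
So ceil(log2(6317)) = 13

bits = ceil(log2(6317)) = ceil(12.625) = 13 bits


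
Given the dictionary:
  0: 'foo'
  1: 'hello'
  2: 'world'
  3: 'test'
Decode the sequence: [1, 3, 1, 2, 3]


Look up each index in the dictionary:
  1 -> 'hello'
  3 -> 'test'
  1 -> 'hello'
  2 -> 'world'
  3 -> 'test'

Decoded: "hello test hello world test"


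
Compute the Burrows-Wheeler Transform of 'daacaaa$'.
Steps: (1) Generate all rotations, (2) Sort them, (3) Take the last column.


Rotations (sorted):
  0: $daacaaa -> last char: a
  1: a$daacaa -> last char: a
  2: aa$daaca -> last char: a
  3: aaa$daac -> last char: c
  4: aacaaa$d -> last char: d
  5: acaaa$da -> last char: a
  6: caaa$daa -> last char: a
  7: daacaaa$ -> last char: $


BWT = aaacdaa$


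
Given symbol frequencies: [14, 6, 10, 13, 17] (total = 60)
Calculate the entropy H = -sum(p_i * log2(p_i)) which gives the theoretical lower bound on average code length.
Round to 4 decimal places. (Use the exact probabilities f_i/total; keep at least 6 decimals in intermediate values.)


Per-symbol terms -p_i * log2(p_i) with p_i = f_i/60:
  p = 14/60 = 0.233333: log2(p) = -2.099536, -p*log2(p) = 0.489892
  p = 6/60 = 0.100000: log2(p) = -3.321928, -p*log2(p) = 0.332193
  p = 10/60 = 0.166667: log2(p) = -2.584963, -p*log2(p) = 0.430827
  p = 13/60 = 0.216667: log2(p) = -2.206451, -p*log2(p) = 0.478064
  p = 17/60 = 0.283333: log2(p) = -1.819428, -p*log2(p) = 0.515505
H = 0.489892 + 0.332193 + 0.430827 + 0.478064 + 0.515505 = 2.246481

H = 2.2465 bits/symbol


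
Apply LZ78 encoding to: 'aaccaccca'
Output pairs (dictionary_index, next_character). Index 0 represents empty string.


LZ78 encoding steps:
Dictionary: {0: ''}
Step 1: w='' (idx 0), next='a' -> output (0, 'a'), add 'a' as idx 1
Step 2: w='a' (idx 1), next='c' -> output (1, 'c'), add 'ac' as idx 2
Step 3: w='' (idx 0), next='c' -> output (0, 'c'), add 'c' as idx 3
Step 4: w='ac' (idx 2), next='c' -> output (2, 'c'), add 'acc' as idx 4
Step 5: w='c' (idx 3), next='a' -> output (3, 'a'), add 'ca' as idx 5


Encoded: [(0, 'a'), (1, 'c'), (0, 'c'), (2, 'c'), (3, 'a')]


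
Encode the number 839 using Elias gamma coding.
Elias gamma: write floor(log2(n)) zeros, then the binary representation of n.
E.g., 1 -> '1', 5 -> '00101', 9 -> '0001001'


num_bits = floor(log2(839)) + 1 = 10
leading_zeros = num_bits - 1 = 9
binary(839) = 1101000111

Elias gamma(839) = '000000000' + '1101000111' = 0000000001101000111 (19 bits)


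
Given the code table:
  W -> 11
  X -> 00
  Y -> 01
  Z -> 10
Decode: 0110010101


Decoding:
01 -> Y
10 -> Z
01 -> Y
01 -> Y
01 -> Y


Result: YZYYY


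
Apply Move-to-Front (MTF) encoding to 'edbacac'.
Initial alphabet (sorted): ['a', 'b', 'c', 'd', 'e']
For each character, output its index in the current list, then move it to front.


MTF encoding:
'e': index 4 in ['a', 'b', 'c', 'd', 'e'] -> ['e', 'a', 'b', 'c', 'd']
'd': index 4 in ['e', 'a', 'b', 'c', 'd'] -> ['d', 'e', 'a', 'b', 'c']
'b': index 3 in ['d', 'e', 'a', 'b', 'c'] -> ['b', 'd', 'e', 'a', 'c']
'a': index 3 in ['b', 'd', 'e', 'a', 'c'] -> ['a', 'b', 'd', 'e', 'c']
'c': index 4 in ['a', 'b', 'd', 'e', 'c'] -> ['c', 'a', 'b', 'd', 'e']
'a': index 1 in ['c', 'a', 'b', 'd', 'e'] -> ['a', 'c', 'b', 'd', 'e']
'c': index 1 in ['a', 'c', 'b', 'd', 'e'] -> ['c', 'a', 'b', 'd', 'e']


Output: [4, 4, 3, 3, 4, 1, 1]


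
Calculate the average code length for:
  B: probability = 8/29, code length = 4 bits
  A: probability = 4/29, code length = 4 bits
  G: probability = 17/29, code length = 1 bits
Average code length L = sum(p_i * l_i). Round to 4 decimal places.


Weighted contributions p_i * l_i:
  B: (8/29) * 4 = 32/29
  A: (4/29) * 4 = 16/29
  G: (17/29) * 1 = 17/29
Sum = (32 + 16 + 17)/29 = 65/29

L = 65/29 = 2.2414 bits/symbol


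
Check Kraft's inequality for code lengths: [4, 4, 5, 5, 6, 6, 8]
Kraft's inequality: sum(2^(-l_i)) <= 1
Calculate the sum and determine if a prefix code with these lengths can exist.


Sum = 2^(-4) + 2^(-4) + 2^(-5) + 2^(-5) + 2^(-6) + 2^(-6) + 2^(-8)
    = 0.0625 + 0.0625 + 0.03125 + 0.03125 + 0.015625 + 0.015625 + 0.00390625
    = 57/256 = 0.22265625
Since 0.22265625 <= 1, Kraft's inequality IS satisfied.
A prefix code with these lengths CAN exist.

Kraft sum = 0.22265625. Satisfied.


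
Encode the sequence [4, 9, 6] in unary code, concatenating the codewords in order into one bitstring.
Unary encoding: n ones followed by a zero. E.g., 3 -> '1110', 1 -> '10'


Encode each number as n ones followed by a terminating 0:
  4 -> 11110 (5 bits)
  9 -> 1111111110 (10 bits)
  6 -> 1111110 (7 bits)
Total length = 5 + 10 + 7 = 22 bits.

Unary([4, 9, 6]) = 1111011111111101111110 (22 bits)


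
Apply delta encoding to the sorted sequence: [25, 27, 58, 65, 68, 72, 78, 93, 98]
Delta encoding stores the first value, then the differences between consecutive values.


First value: 25
Deltas:
  27 - 25 = 2
  58 - 27 = 31
  65 - 58 = 7
  68 - 65 = 3
  72 - 68 = 4
  78 - 72 = 6
  93 - 78 = 15
  98 - 93 = 5


Delta encoded: [25, 2, 31, 7, 3, 4, 6, 15, 5]


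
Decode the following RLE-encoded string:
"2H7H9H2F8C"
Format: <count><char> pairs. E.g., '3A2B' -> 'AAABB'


Expanding each <count><char> pair:
  2H -> 'HH'
  7H -> 'HHHHHHH'
  9H -> 'HHHHHHHHH'
  2F -> 'FF'
  8C -> 'CCCCCCCC'

Decoded = HHHHHHHHHHHHHHHHHHFFCCCCCCCC


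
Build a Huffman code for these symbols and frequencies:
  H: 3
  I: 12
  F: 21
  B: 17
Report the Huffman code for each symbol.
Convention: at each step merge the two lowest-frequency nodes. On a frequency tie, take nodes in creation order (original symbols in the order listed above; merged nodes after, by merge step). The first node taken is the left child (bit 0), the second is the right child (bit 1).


Huffman tree construction:
Step 1: Merge H(3) + I(12) = 15
Step 2: Merge (H+I)(15) + B(17) = 32
Step 3: Merge F(21) + ((H+I)+B)(32) = 53
Read each symbol's code off the tree from the root (left child = 0, right child = 1).

Codes:
  H: 100 (length 3)
  I: 101 (length 3)
  F: 0 (length 1)
  B: 11 (length 2)
Average code length: 100/53 = 1.8868 bits/symbol


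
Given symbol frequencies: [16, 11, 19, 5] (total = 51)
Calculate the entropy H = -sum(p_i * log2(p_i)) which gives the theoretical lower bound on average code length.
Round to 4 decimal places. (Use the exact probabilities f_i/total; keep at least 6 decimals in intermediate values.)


Per-symbol terms -p_i * log2(p_i) with p_i = f_i/51:
  p = 16/51 = 0.313725: log2(p) = -1.672425, -p*log2(p) = 0.524682
  p = 11/51 = 0.215686: log2(p) = -2.212994, -p*log2(p) = 0.477312
  p = 19/51 = 0.372549: log2(p) = -1.424498, -p*log2(p) = 0.530695
  p = 5/51 = 0.098039: log2(p) = -3.350497, -p*log2(p) = 0.328480
H = 0.524682 + 0.477312 + 0.530695 + 0.328480 = 1.861169

H = 1.8612 bits/symbol


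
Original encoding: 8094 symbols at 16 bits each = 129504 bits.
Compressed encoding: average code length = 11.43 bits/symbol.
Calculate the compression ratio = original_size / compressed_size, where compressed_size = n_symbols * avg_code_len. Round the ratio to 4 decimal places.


original_size = n_symbols * orig_bits = 8094 * 16 = 129504 bits
compressed_size = n_symbols * avg_code_len = 8094 * 11.43 = 92514.42 bits
ratio = original_size / compressed_size = 129504 / 92514.42 = 1.3998

Compression ratio = 1.3998


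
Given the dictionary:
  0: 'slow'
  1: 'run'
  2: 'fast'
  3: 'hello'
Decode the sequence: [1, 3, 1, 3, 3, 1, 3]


Look up each index in the dictionary:
  1 -> 'run'
  3 -> 'hello'
  1 -> 'run'
  3 -> 'hello'
  3 -> 'hello'
  1 -> 'run'
  3 -> 'hello'

Decoded: "run hello run hello hello run hello"


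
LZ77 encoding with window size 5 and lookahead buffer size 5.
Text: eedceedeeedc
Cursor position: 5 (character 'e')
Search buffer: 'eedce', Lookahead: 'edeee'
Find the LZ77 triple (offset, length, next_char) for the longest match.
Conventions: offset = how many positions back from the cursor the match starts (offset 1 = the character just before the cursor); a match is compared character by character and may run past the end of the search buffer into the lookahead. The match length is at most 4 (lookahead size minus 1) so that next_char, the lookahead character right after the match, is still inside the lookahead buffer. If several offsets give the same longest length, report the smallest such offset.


Try each offset into the search buffer:
  offset=1 (pos 4, char 'e'): match length 1
  offset=2 (pos 3, char 'c'): match length 0
  offset=3 (pos 2, char 'd'): match length 0
  offset=4 (pos 1, char 'e'): match length 2
  offset=5 (pos 0, char 'e'): match length 1
Longest match has length 2 at offset 4.
next_char = character at position 5 + 2 = 7 -> 'e'

Best match: offset=4, length=2 (matching 'ed' starting at position 1)
LZ77 triple: (4, 2, 'e')


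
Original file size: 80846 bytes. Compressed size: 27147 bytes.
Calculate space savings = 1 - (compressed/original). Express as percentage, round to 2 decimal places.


ratio = compressed/original = 27147/80846 = 0.335787
savings = 1 - ratio = 1 - 0.335787 = 0.664213
as a percentage: 0.664213 * 100 = 66.42%

Space savings = 1 - 27147/80846 = 66.42%


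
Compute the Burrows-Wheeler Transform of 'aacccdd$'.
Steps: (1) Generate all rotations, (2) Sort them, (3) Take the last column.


Rotations (sorted):
  0: $aacccdd -> last char: d
  1: aacccdd$ -> last char: $
  2: acccdd$a -> last char: a
  3: cccdd$aa -> last char: a
  4: ccdd$aac -> last char: c
  5: cdd$aacc -> last char: c
  6: d$aacccd -> last char: d
  7: dd$aaccc -> last char: c


BWT = d$aaccdc


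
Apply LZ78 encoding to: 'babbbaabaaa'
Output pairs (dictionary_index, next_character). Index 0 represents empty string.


LZ78 encoding steps:
Dictionary: {0: ''}
Step 1: w='' (idx 0), next='b' -> output (0, 'b'), add 'b' as idx 1
Step 2: w='' (idx 0), next='a' -> output (0, 'a'), add 'a' as idx 2
Step 3: w='b' (idx 1), next='b' -> output (1, 'b'), add 'bb' as idx 3
Step 4: w='b' (idx 1), next='a' -> output (1, 'a'), add 'ba' as idx 4
Step 5: w='a' (idx 2), next='b' -> output (2, 'b'), add 'ab' as idx 5
Step 6: w='a' (idx 2), next='a' -> output (2, 'a'), add 'aa' as idx 6
Step 7: w='a' (idx 2), end of input -> output (2, '')


Encoded: [(0, 'b'), (0, 'a'), (1, 'b'), (1, 'a'), (2, 'b'), (2, 'a'), (2, '')]


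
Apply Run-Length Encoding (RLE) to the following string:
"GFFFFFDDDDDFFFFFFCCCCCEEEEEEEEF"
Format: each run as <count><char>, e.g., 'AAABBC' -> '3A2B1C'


Scanning runs left to right:
  i=0: run of 'G' x 1 -> '1G'
  i=1: run of 'F' x 5 -> '5F'
  i=6: run of 'D' x 5 -> '5D'
  i=11: run of 'F' x 6 -> '6F'
  i=17: run of 'C' x 5 -> '5C'
  i=22: run of 'E' x 8 -> '8E'
  i=30: run of 'F' x 1 -> '1F'

RLE = 1G5F5D6F5C8E1F


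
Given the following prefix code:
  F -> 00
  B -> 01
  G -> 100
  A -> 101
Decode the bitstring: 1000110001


Decoding step by step:
Bits 100 -> G
Bits 01 -> B
Bits 100 -> G
Bits 01 -> B


Decoded message: GBGB


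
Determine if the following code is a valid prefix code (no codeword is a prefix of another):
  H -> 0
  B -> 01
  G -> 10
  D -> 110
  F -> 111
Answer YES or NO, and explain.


Checking each pair (does one codeword prefix another?):
  H='0' vs B='01': prefix -- VIOLATION

NO -- this is NOT a valid prefix code. H (0) is a prefix of B (01).


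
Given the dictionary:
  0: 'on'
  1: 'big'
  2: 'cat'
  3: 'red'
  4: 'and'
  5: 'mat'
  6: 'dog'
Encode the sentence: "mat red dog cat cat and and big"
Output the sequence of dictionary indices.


Look up each word in the dictionary:
  'mat' -> 5
  'red' -> 3
  'dog' -> 6
  'cat' -> 2
  'cat' -> 2
  'and' -> 4
  'and' -> 4
  'big' -> 1

Encoded: [5, 3, 6, 2, 2, 4, 4, 1]


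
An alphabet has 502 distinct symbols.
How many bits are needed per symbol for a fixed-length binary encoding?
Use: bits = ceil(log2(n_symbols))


log2(502) = 8.9715
Bracket: 2^8 = 256 < 502 <= 2^9 = 512
So ceil(log2(502)) = 9

bits = ceil(log2(502)) = ceil(8.9715) = 9 bits


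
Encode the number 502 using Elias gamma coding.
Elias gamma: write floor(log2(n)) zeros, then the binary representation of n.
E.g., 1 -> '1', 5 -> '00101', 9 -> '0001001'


num_bits = floor(log2(502)) + 1 = 9
leading_zeros = num_bits - 1 = 8
binary(502) = 111110110

Elias gamma(502) = '00000000' + '111110110' = 00000000111110110 (17 bits)


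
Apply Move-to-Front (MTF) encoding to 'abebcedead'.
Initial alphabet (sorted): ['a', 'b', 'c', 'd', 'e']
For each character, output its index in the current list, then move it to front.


MTF encoding:
'a': index 0 in ['a', 'b', 'c', 'd', 'e'] -> ['a', 'b', 'c', 'd', 'e']
'b': index 1 in ['a', 'b', 'c', 'd', 'e'] -> ['b', 'a', 'c', 'd', 'e']
'e': index 4 in ['b', 'a', 'c', 'd', 'e'] -> ['e', 'b', 'a', 'c', 'd']
'b': index 1 in ['e', 'b', 'a', 'c', 'd'] -> ['b', 'e', 'a', 'c', 'd']
'c': index 3 in ['b', 'e', 'a', 'c', 'd'] -> ['c', 'b', 'e', 'a', 'd']
'e': index 2 in ['c', 'b', 'e', 'a', 'd'] -> ['e', 'c', 'b', 'a', 'd']
'd': index 4 in ['e', 'c', 'b', 'a', 'd'] -> ['d', 'e', 'c', 'b', 'a']
'e': index 1 in ['d', 'e', 'c', 'b', 'a'] -> ['e', 'd', 'c', 'b', 'a']
'a': index 4 in ['e', 'd', 'c', 'b', 'a'] -> ['a', 'e', 'd', 'c', 'b']
'd': index 2 in ['a', 'e', 'd', 'c', 'b'] -> ['d', 'a', 'e', 'c', 'b']


Output: [0, 1, 4, 1, 3, 2, 4, 1, 4, 2]


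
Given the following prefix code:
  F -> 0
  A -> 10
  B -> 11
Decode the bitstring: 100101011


Decoding step by step:
Bits 10 -> A
Bits 0 -> F
Bits 10 -> A
Bits 10 -> A
Bits 11 -> B


Decoded message: AFAAB


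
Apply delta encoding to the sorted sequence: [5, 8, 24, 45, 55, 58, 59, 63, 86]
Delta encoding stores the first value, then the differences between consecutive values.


First value: 5
Deltas:
  8 - 5 = 3
  24 - 8 = 16
  45 - 24 = 21
  55 - 45 = 10
  58 - 55 = 3
  59 - 58 = 1
  63 - 59 = 4
  86 - 63 = 23


Delta encoded: [5, 3, 16, 21, 10, 3, 1, 4, 23]


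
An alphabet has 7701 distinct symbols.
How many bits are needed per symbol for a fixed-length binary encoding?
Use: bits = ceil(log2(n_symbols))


log2(7701) = 12.9108
Bracket: 2^12 = 4096 < 7701 <= 2^13 = 8192
So ceil(log2(7701)) = 13

bits = ceil(log2(7701)) = ceil(12.9108) = 13 bits


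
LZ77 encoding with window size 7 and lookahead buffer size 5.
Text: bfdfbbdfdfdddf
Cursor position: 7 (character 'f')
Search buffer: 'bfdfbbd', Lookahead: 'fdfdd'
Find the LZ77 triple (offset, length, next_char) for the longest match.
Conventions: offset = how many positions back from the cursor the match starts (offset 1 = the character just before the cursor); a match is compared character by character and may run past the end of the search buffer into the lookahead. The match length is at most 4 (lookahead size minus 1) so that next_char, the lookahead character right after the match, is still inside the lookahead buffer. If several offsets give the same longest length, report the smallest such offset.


Try each offset into the search buffer:
  offset=1 (pos 6, char 'd'): match length 0
  offset=2 (pos 5, char 'b'): match length 0
  offset=3 (pos 4, char 'b'): match length 0
  offset=4 (pos 3, char 'f'): match length 1
  offset=5 (pos 2, char 'd'): match length 0
  offset=6 (pos 1, char 'f'): match length 3
  offset=7 (pos 0, char 'b'): match length 0
Longest match has length 3 at offset 6.
next_char = character at position 7 + 3 = 10 -> 'd'

Best match: offset=6, length=3 (matching 'fdf' starting at position 1)
LZ77 triple: (6, 3, 'd')


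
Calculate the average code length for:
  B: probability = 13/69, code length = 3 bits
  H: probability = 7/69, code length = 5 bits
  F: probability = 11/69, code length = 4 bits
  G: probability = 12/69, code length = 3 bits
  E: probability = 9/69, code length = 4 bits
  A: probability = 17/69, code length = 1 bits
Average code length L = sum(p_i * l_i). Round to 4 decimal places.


Weighted contributions p_i * l_i:
  B: (13/69) * 3 = 39/69
  H: (7/69) * 5 = 35/69
  F: (11/69) * 4 = 44/69
  G: (12/69) * 3 = 36/69
  E: (9/69) * 4 = 36/69
  A: (17/69) * 1 = 17/69
Sum = (39 + 35 + 44 + 36 + 36 + 17)/69 = 207/69

L = 207/69 = 3.0000 bits/symbol


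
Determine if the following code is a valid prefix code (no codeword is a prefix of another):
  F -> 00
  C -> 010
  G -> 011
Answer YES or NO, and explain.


Checking each pair (does one codeword prefix another?):
  F='00' vs C='010': no prefix
  F='00' vs G='011': no prefix
  C='010' vs F='00': no prefix
  C='010' vs G='011': no prefix
  G='011' vs F='00': no prefix
  G='011' vs C='010': no prefix
No violation found over all pairs.

YES -- this is a valid prefix code. No codeword is a prefix of any other codeword.
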